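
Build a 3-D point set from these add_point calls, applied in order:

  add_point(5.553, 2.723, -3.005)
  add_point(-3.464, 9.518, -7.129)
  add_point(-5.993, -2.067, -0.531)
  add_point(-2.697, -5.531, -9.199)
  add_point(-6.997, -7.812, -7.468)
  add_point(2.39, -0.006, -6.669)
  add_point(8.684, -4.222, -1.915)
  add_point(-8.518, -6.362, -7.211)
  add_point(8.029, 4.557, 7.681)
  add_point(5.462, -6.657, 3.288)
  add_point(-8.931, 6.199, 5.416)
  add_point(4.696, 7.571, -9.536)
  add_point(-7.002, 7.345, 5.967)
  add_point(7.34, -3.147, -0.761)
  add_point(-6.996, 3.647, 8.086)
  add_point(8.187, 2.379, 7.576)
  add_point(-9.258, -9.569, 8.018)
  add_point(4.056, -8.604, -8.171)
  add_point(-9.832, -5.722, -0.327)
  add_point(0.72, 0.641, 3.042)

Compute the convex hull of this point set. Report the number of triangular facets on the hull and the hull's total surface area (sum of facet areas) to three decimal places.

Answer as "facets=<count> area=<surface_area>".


facets=26 area=1298.070

Points on the hull: [1, 3, 4, 6, 7, 8, 9, 10, 11, 12, 14, 15, 16, 17, 18] (15 of 20).

Per-facet area ½‖(b−a)×(c−a)‖:
  f1: (p10, p16, p18) → 61.0417
  f2: (p10, p16, p14) → 23.8478
  f3: (p7, p16, p18) → 17.7287
  f4: (p7, p3, p1) → 47.1635
  f5: (p7, p10, p18) → 40.6127
  f6: (p7, p10, p1) → 110.4284
  f7: (p4, p7, p16) → 16.4915
  f8: (p4, p7, p3) → 5.1501
  f9: (p11, p3, p1) → 63.2020
  f10: (p9, p15, p6) → 33.8751
  f11: (p9, p15, p16) → 78.2161
  f12: (p8, p16, p14) → 98.2981
  f13: (p8, p15, p16) → 19.9917
  f14: (p8, p11, p1) → 77.5349
  f15: (p8, p15, p6) → 10.0153
  f16: (p8, p11, p6) → 93.5967
  f17: (p17, p11, p6) → 64.7767
  f18: (p17, p11, p3) → 56.1622
  f19: (p17, p4, p3) → 16.4874
  f20: (p17, p9, p6) → 29.2039
  f21: (p17, p4, p16) → 85.7155
  f22: (p17, p9, p16) → 91.0437
  f23: (p12, p10, p14) → 4.6800
  f24: (p12, p8, p14) → 32.0226
  f25: (p12, p10, p1) → 15.8359
  f26: (p12, p8, p1) → 104.9476
Σ area = 1298.070

Euler characteristic 15−39+26 = 2 ✓


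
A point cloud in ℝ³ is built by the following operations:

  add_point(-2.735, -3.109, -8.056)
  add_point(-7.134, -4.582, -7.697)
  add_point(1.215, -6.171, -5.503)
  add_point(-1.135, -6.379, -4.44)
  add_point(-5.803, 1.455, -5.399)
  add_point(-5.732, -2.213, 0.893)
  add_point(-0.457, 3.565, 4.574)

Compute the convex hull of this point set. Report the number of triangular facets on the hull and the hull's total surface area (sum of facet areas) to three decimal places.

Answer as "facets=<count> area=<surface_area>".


facets=10 area=239.617

Points on the hull: [0, 1, 2, 3, 4, 5, 6] (7 of 7).

Area of each hull facet:
  f1: (p0, p2, p1) → 11.6093
  f2: (p0, p6, p2) → 39.2352
  f3: (p4, p0, p1) → 13.6737
  f4: (p4, p0, p6) → 33.7385
  f5: (p5, p4, p1) → 23.7164
  f6: (p5, p4, p6) → 31.4661
  f7: (p3, p6, p2) → 17.1331
  f8: (p3, p5, p6) → 34.0045
  f9: (p3, p2, p1) → 7.5550
  f10: (p3, p5, p1) → 27.4848
Σ area = 239.617

Euler characteristic 7−15+10 = 2 ✓


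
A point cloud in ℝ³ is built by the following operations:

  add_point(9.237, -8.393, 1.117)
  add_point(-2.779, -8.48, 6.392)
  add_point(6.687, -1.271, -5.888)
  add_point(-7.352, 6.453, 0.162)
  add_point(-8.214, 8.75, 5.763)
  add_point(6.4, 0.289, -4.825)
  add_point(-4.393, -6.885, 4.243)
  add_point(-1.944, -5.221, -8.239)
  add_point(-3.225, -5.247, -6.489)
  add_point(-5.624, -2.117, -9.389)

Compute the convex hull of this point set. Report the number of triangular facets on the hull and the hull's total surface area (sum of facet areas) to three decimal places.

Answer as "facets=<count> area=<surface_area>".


facets=16 area=719.331

10 of the 10 inputs are extreme points: [0, 1, 2, 3, 4, 5, 6, 7, 8, 9].

Triangle areas on the boundary:
  f1: (p1, p0, p4) → 114.6985
  f2: (p5, p0, p4) → 105.4322
  f3: (p6, p1, p4) → 21.0821
  f4: (p6, p9, p4) → 113.4478
  f5: (p7, p1, p0) → 88.2605
  f6: (p3, p9, p4) → 13.1624
  f7: (p3, p5, p4) → 40.3474
  f8: (p3, p5, p9) → 81.8764
  f9: (p2, p5, p9) → 12.2230
  f10: (p2, p7, p9) → 21.5041
  f11: (p2, p5, p0) → 9.5946
  f12: (p2, p7, p0) → 50.1431
  f13: (p8, p6, p1) → 12.2320
  f14: (p8, p7, p1) → 9.2765
  f15: (p8, p6, p9) → 20.8452
  f16: (p8, p7, p9) → 5.2053
Σ area = 719.331

Check V−E+F: 10 − 24 + 16 = 2.


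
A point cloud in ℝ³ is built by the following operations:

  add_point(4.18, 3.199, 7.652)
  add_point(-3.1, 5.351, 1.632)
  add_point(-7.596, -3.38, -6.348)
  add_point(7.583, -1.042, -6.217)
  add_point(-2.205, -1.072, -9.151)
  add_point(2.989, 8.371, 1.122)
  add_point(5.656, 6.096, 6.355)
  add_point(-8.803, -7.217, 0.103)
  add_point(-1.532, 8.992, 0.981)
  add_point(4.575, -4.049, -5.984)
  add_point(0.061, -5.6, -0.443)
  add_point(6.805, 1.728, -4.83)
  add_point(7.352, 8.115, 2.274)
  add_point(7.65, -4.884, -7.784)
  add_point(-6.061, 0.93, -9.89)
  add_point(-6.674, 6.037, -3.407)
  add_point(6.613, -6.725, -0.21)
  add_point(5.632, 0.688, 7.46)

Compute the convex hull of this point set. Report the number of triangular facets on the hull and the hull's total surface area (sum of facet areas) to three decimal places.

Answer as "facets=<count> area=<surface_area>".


facets=28 area=843.707

Hull vertices (16/18): indices [0, 1, 2, 3, 4, 5, 6, 7, 8, 11, 12, 13, 14, 15, 16, 17].

Facet areas (half cross-product norm):
  f1: (p16, p13, p7) → 59.8834
  f2: (p1, p0, p7) → 66.2177
  f3: (p1, p0, p8) → 19.4607
  f4: (p12, p16, p13) → 59.0463
  f5: (p2, p13, p7) → 57.4552
  f6: (p15, p14, p8) → 22.8934
  f7: (p15, p1, p8) → 12.4852
  f8: (p15, p1, p7) → 42.0437
  f9: (p15, p2, p7) → 36.5388
  f10: (p15, p2, p14) → 23.9229
  f11: (p6, p0, p8) → 16.3338
  f12: (p6, p12, p8) → 21.5437
  f13: (p5, p14, p8) → 31.4514
  f14: (p5, p12, p8) → 2.4478
  f15: (p5, p11, p14) → 66.8249
  f16: (p5, p11, p12) → 21.1576
  f17: (p4, p14, p13) → 2.7093
  f18: (p4, p2, p13) → 28.0880
  f19: (p4, p2, p14) → 12.4686
  f20: (p17, p12, p16) → 48.9132
  f21: (p17, p6, p12) → 10.9542
  f22: (p17, p6, p0) → 4.4640
  f23: (p17, p0, p7) → 26.2017
  f24: (p17, p16, p7) → 82.3342
  f25: (p3, p14, p13) → 29.5704
  f26: (p3, p11, p14) → 22.1126
  f27: (p3, p12, p13) → 9.1383
  f28: (p3, p11, p12) → 7.0465
Σ area = 843.707

Euler: V−E+F = 16−42+28 = 2.


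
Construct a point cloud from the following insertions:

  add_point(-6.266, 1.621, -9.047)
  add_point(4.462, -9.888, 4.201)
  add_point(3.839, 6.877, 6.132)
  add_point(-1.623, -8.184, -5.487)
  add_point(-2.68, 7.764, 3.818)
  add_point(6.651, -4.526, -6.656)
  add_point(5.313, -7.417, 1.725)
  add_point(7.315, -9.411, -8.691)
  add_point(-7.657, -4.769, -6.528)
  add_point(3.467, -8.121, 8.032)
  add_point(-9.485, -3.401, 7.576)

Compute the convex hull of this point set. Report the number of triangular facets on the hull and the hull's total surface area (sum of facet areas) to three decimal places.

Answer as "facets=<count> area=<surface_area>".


Extreme-point indices: [0, 1, 2, 3, 4, 5, 6, 7, 8, 9, 10] — 11 of 11 on the boundary.

Triangle areas on the boundary:
  f1: (p0, p4, p10) → 97.4747
  f2: (p8, p0, p10) → 47.8680
  f3: (p8, p0, p7) → 55.4203
  f4: (p2, p0, p4) → 45.3760
  f5: (p2, p4, p10) → 45.6583
  f6: (p2, p9, p10) → 98.7907
  f7: (p3, p8, p7) → 19.3902
  f8: (p3, p8, p10) → 50.0831
  f9: (p6, p2, p7) → 71.2910
  f10: (p6, p2, p9) → 48.6053
  f11: (p5, p0, p7) → 34.8037
  f12: (p5, p2, p7) → 19.9208
  f13: (p5, p2, p0) → 120.0651
  f14: (p1, p3, p7) → 53.8883
  f15: (p1, p6, p7) → 15.8143
  f16: (p1, p6, p9) → 7.2097
  f17: (p1, p9, p10) → 28.2618
  f18: (p1, p3, p10) → 85.4121
Σ area = 945.333

Euler characteristic 11−27+18 = 2 ✓

facets=18 area=945.333


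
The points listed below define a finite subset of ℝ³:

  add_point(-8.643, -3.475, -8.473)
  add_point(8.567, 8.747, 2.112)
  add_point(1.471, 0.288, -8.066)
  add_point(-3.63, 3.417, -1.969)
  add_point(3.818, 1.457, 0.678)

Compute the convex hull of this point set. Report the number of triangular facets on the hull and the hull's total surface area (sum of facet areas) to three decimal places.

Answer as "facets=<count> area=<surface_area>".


Hull vertices (5/5): indices [0, 1, 2, 3, 4].

Per-facet area ½‖(b−a)×(c−a)‖:
  f1: (p3, p2, p0) → 42.1823
  f2: (p3, p2, p1) → 58.5658
  f3: (p4, p2, p0) → 46.6732
  f4: (p4, p2, p1) → 36.8853
  f5: (p4, p3, p0) → 38.5283
  f6: (p4, p3, p1) → 33.6815
Σ area = 256.516

Euler: V−E+F = 5−9+6 = 2.

facets=6 area=256.516


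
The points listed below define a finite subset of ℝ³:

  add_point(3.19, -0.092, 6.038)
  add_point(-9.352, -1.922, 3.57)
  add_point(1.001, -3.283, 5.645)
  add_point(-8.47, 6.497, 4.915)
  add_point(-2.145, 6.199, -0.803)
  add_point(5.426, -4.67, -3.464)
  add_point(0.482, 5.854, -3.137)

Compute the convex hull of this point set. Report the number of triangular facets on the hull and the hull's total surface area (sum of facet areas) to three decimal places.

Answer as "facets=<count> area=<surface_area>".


facets=10 area=396.630

Hull vertices (7/7): indices [0, 1, 2, 3, 4, 5, 6].

Facet areas (half cross-product norm):
  f1: (p6, p5, p1) → 81.2257
  f2: (p6, p0, p5) → 54.4110
  f3: (p2, p5, p1) → 52.4702
  f4: (p2, p0, p5) → 19.8607
  f5: (p2, p3, p1) → 45.6253
  f6: (p2, p0, p3) → 26.0207
  f7: (p4, p3, p1) → 36.4907
  f8: (p4, p6, p1) → 15.9263
  f9: (p4, p0, p3) → 45.6805
  f10: (p4, p6, p0) → 18.9190
Σ area = 396.630

Euler: V−E+F = 7−15+10 = 2.


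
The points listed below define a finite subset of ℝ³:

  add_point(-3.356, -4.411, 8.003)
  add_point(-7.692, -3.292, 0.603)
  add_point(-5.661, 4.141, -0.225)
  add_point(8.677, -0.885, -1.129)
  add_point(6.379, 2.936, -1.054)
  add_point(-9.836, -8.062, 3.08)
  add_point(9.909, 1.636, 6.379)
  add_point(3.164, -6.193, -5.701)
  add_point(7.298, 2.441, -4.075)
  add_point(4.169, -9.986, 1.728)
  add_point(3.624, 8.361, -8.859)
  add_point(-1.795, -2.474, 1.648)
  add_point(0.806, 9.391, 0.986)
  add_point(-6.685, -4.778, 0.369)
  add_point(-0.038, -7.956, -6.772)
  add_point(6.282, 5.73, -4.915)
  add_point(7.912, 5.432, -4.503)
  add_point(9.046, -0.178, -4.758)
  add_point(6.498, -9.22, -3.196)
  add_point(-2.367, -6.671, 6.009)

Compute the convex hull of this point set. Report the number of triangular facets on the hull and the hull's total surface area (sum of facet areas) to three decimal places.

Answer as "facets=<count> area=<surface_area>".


Hull vertices (13/20): indices [0, 1, 2, 5, 6, 9, 10, 12, 14, 16, 17, 18, 19].

Area of each hull facet:
  f1: (p0, p12, p6) → 90.5394
  f2: (p2, p10, p12) → 43.3133
  f3: (p2, p0, p5) → 52.5369
  f4: (p2, p0, p12) → 49.8843
  f5: (p17, p18, p6) → 53.8819
  f6: (p17, p14, p10) → 66.0333
  f7: (p17, p14, p18) → 35.9816
  f8: (p9, p18, p6) → 37.8742
  f9: (p9, p0, p6) → 73.3520
  f10: (p9, p14, p5) → 63.9061
  f11: (p9, p14, p18) → 20.7157
  f12: (p1, p2, p10) → 43.1071
  f13: (p1, p14, p10) → 96.4311
  f14: (p1, p2, p5) → 8.0435
  f15: (p1, p14, p5) → 33.0032
  f16: (p16, p17, p6) → 31.8539
  f17: (p16, p17, p10) → 16.5872
  f18: (p16, p12, p6) → 55.3265
  f19: (p16, p10, p12) → 31.9935
  f20: (p19, p0, p5) → 12.8894
  f21: (p19, p9, p5) → 30.7129
  f22: (p19, p9, p0) → 7.3976
Σ area = 955.365

Check V−E+F: 13 − 33 + 22 = 2.

facets=22 area=955.365


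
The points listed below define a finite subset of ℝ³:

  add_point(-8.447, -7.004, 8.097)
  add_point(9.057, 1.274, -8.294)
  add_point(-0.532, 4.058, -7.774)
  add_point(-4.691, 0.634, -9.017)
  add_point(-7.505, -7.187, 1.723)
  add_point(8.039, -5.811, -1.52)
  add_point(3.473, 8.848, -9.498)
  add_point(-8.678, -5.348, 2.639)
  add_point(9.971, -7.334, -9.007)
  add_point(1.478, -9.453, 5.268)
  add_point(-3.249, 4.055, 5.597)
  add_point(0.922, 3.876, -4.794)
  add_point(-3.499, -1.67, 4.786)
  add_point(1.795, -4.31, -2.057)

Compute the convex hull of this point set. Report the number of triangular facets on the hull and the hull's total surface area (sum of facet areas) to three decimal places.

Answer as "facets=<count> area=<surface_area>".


Points on the hull: [0, 1, 3, 4, 5, 6, 7, 8, 9, 10] (10 of 14).

Area of each hull facet:
  f1: (p3, p6, p8) → 92.8297
  f2: (p3, p10, p7) → 73.9350
  f3: (p3, p10, p6) → 85.8290
  f4: (p0, p10, p7) → 32.1064
  f5: (p0, p10, p9) → 64.2368
  f6: (p5, p9, p8) → 27.3895
  f7: (p5, p10, p9) → 71.9841
  f8: (p4, p3, p7) → 16.0524
  f9: (p4, p3, p8) → 112.8164
  f10: (p4, p9, p8) → 82.3919
  f11: (p4, p0, p7) → 6.6997
  f12: (p4, p0, p9) → 31.2251
  f13: (p1, p10, p6) → 81.1687
  f14: (p1, p5, p10) → 81.6147
  f15: (p1, p6, p8) → 22.1766
  f16: (p1, p5, p8) → 32.6988
Σ area = 915.155

Euler characteristic 10−24+16 = 2 ✓

facets=16 area=915.155


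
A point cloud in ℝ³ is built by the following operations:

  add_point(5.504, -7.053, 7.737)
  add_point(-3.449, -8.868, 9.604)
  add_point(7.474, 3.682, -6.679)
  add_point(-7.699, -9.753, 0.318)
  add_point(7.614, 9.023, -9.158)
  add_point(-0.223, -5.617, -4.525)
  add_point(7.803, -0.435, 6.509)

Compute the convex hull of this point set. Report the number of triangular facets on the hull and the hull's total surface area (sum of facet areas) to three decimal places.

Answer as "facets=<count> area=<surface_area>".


facets=10 area=616.556

Hull vertices (7/7): indices [0, 1, 2, 3, 4, 5, 6].

Area of each hull facet:
  f1: (p1, p4, p3) → 133.3019
  f2: (p1, p4, p6) → 115.6805
  f3: (p5, p4, p3) → 46.4283
  f4: (p2, p4, p6) → 30.1675
  f5: (p2, p5, p4) → 22.7523
  f6: (p0, p2, p6) → 44.2719
  f7: (p0, p2, p5) → 83.4112
  f8: (p0, p1, p6) → 28.2006
  f9: (p0, p1, p3) → 46.4669
  f10: (p0, p5, p3) → 65.8746
Σ area = 616.556

Euler: V−E+F = 7−15+10 = 2.


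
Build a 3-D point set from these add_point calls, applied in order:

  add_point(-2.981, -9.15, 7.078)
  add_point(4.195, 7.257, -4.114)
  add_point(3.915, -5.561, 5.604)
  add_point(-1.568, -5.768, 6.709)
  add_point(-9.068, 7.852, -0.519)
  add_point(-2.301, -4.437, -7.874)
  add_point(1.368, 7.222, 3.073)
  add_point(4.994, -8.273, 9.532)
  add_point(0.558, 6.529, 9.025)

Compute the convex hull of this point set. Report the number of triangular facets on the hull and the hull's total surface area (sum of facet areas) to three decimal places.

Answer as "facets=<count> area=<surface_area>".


7 of the 9 inputs are extreme points: [0, 1, 4, 5, 6, 7, 8].

Triangle areas on the boundary:
  f1: (p5, p0, p4) → 121.0093
  f2: (p5, p0, p7) → 64.4141
  f3: (p1, p5, p4) → 89.7425
  f4: (p1, p5, p7) → 129.4166
  f5: (p8, p0, p4) → 109.0983
  f6: (p8, p0, p7) → 63.7715
  f7: (p8, p1, p7) → 105.5369
  f8: (p6, p1, p4) → 42.6494
  f9: (p6, p8, p4) → 32.7480
  f10: (p6, p8, p1) → 6.0747
Σ area = 764.461

Euler characteristic 7−15+10 = 2 ✓

facets=10 area=764.461


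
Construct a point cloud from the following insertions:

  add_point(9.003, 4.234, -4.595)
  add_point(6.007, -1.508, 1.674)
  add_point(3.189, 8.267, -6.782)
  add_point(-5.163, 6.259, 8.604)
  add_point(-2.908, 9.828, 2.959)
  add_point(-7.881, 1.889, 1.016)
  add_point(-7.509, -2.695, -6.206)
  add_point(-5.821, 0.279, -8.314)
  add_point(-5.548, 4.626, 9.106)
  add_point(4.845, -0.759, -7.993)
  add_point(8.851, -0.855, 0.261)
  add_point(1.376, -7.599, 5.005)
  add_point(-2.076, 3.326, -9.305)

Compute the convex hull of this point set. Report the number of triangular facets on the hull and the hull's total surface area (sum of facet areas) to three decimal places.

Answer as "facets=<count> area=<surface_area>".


Hull vertices (12/13): indices [0, 2, 3, 4, 5, 6, 7, 8, 9, 10, 11, 12].

Triangle areas on the boundary:
  f1: (p8, p11, p5) → 59.6694
  f2: (p6, p11, p5) → 58.5646
  f3: (p10, p8, p11) → 81.2504
  f4: (p10, p4, p0) → 53.1417
  f5: (p2, p4, p0) → 41.7117
  f6: (p9, p6, p11) → 86.6756
  f7: (p9, p10, p11) → 50.8190
  f8: (p9, p10, p0) → 25.3498
  f9: (p9, p2, p0) → 26.5402
  f10: (p3, p10, p8) → 15.5473
  f11: (p3, p10, p4) → 56.7672
  f12: (p3, p8, p5) → 7.7247
  f13: (p3, p4, p5) → 30.5425
  f14: (p7, p6, p5) → 17.1618
  f15: (p7, p4, p5) → 45.1844
  f16: (p7, p9, p6) → 20.3233
  f17: (p12, p2, p4) → 44.3507
  f18: (p12, p7, p4) → 34.1931
  f19: (p12, p9, p2) → 29.5644
  f20: (p12, p7, p9) → 19.1218
Σ area = 804.204

Euler characteristic 12−30+20 = 2 ✓

facets=20 area=804.204


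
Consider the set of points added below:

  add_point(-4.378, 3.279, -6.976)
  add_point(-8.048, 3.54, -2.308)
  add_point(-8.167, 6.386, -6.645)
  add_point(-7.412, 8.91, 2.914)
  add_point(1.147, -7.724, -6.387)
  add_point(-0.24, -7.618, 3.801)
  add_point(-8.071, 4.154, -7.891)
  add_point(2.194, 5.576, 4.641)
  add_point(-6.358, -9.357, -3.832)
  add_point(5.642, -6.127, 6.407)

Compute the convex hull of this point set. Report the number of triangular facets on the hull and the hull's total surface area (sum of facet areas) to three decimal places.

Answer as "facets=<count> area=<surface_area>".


facets=16 area=692.683

Extreme-point indices: [0, 1, 2, 3, 4, 5, 6, 7, 8, 9] — 10 of 10 on the boundary.

Triangle areas on the boundary:
  f1: (p7, p3, p2) → 50.5534
  f2: (p7, p3, p9) → 51.2638
  f3: (p7, p4, p9) → 83.6012
  f4: (p1, p3, p2) → 19.1449
  f5: (p1, p3, p8) → 31.2044
  f6: (p5, p3, p9) → 58.7308
  f7: (p5, p3, p8) → 88.9416
  f8: (p5, p4, p9) → 32.6613
  f9: (p5, p4, p8) → 37.4572
  f10: (p6, p4, p8) → 56.6764
  f11: (p6, p1, p2) → 6.6192
  f12: (p6, p1, p8) → 36.7778
  f13: (p0, p7, p2) → 32.5204
  f14: (p0, p7, p4) → 82.9898
  f15: (p0, p6, p2) → 4.9590
  f16: (p0, p6, p4) → 18.5820
Σ area = 692.683

Check V−E+F: 10 − 24 + 16 = 2.


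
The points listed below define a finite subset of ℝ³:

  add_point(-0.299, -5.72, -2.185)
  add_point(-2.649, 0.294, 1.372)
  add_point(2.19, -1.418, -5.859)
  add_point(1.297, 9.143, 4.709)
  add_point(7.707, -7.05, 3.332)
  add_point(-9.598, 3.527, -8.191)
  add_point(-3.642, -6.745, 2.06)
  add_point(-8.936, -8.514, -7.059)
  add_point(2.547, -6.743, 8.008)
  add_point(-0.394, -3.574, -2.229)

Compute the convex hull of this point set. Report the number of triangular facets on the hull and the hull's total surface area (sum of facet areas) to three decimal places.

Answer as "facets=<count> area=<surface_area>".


facets=10 area=724.910

Hull vertices (7/10): indices [2, 3, 4, 5, 6, 7, 8].

Per-facet area ½‖(b−a)×(c−a)‖:
  f1: (p8, p3, p4) → 56.6767
  f2: (p7, p8, p4) → 66.0497
  f3: (p2, p3, p5) → 95.3578
  f4: (p2, p3, p4) → 89.1301
  f5: (p2, p7, p5) → 70.4856
  f6: (p2, p7, p4) → 78.5698
  f7: (p6, p7, p8) → 14.5980
  f8: (p6, p8, p3) → 68.4930
  f9: (p6, p7, p5) → 64.6420
  f10: (p6, p3, p5) → 120.9077
Σ area = 724.910

Euler: V−E+F = 7−15+10 = 2.


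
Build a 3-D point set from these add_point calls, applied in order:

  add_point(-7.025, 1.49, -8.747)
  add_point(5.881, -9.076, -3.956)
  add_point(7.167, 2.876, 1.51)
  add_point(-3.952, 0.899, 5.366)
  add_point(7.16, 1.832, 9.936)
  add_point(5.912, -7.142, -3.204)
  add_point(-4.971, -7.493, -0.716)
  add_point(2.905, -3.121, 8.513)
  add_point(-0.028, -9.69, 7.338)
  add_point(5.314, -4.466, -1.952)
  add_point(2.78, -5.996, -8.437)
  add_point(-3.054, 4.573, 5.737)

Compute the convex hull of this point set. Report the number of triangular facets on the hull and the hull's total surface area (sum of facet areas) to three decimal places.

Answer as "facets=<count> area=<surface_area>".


facets=16 area=769.429

Extreme-point indices: [0, 1, 2, 3, 4, 6, 7, 8, 10, 11] — 10 of 12 on the boundary.

Per-facet area ½‖(b−a)×(c−a)‖:
  f1: (p11, p2, p0) → 84.8000
  f2: (p3, p11, p0) → 27.3134
  f3: (p3, p11, p8) → 13.2041
  f4: (p4, p11, p2) → 44.3739
  f5: (p4, p1, p2) → 53.4878
  f6: (p4, p1, p8) → 87.6411
  f7: (p10, p2, p0) → 85.9799
  f8: (p10, p1, p2) → 41.1193
  f9: (p7, p11, p8) → 33.7400
  f10: (p7, p4, p8) → 6.9522
  f11: (p7, p4, p11) → 33.5281
  f12: (p6, p1, p8) → 53.2598
  f13: (p6, p10, p1) → 33.7170
  f14: (p6, p10, p0) → 60.5675
  f15: (p6, p3, p0) → 62.4631
  f16: (p6, p3, p8) → 47.2818
Σ area = 769.429

Check V−E+F: 10 − 24 + 16 = 2.


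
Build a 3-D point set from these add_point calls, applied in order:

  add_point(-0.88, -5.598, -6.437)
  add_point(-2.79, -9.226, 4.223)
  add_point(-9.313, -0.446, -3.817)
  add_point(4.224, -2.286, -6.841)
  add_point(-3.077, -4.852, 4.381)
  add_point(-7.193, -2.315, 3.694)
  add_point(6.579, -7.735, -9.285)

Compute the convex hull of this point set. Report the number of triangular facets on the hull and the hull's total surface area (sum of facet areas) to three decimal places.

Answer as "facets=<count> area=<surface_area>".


Points on the hull: [0, 1, 2, 3, 4, 5, 6] (7 of 7).

Per-facet area ½‖(b−a)×(c−a)‖:
  f1: (p4, p1, p6) → 36.1911
  f2: (p3, p6, p2) → 37.5437
  f3: (p3, p4, p6) → 40.9853
  f4: (p0, p6, p2) → 11.3888
  f5: (p0, p1, p2) → 56.9918
  f6: (p0, p1, p6) → 43.4546
  f7: (p5, p3, p2) → 55.9464
  f8: (p5, p3, p4) → 32.3310
  f9: (p5, p1, p2) → 30.2276
  f10: (p5, p4, p1) → 8.8141
Σ area = 353.874

Euler characteristic 7−15+10 = 2 ✓

facets=10 area=353.874


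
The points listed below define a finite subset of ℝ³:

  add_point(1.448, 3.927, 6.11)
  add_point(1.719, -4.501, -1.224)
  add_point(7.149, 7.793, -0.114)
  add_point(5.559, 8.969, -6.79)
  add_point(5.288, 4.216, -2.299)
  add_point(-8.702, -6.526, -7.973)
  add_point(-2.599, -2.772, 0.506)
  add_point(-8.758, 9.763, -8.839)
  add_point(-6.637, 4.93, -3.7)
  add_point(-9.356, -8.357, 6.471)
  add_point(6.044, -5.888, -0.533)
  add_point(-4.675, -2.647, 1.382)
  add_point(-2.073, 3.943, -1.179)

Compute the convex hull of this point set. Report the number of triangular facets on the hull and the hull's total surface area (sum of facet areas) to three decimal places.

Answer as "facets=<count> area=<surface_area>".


Points on the hull: [0, 2, 3, 5, 7, 9, 10] (7 of 13).

Area of each hull facet:
  f1: (p0, p7, p9) → 154.7125
  f2: (p0, p7, p2) → 83.4801
  f3: (p5, p7, p9) → 116.9720
  f4: (p3, p7, p2) → 46.8357
  f5: (p3, p5, p7) → 117.8828
  f6: (p10, p3, p5) → 131.4430
  f7: (p10, p5, p9) → 110.3289
  f8: (p10, p0, p9) → 98.1978
  f9: (p10, p3, p2) → 47.4570
  f10: (p10, p0, p2) → 57.1185
Σ area = 964.429

Euler: V−E+F = 7−15+10 = 2.

facets=10 area=964.429


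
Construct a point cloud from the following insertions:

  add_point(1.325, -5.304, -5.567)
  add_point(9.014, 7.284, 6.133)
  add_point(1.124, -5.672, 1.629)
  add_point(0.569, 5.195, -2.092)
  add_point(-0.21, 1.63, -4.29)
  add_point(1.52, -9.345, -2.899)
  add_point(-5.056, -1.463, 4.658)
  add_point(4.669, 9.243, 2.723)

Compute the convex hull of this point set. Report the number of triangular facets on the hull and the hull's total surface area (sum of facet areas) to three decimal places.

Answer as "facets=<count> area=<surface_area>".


facets=12 area=420.062

Points on the hull: [0, 1, 2, 3, 4, 5, 6, 7] (8 of 8).

Per-facet area ½‖(b−a)×(c−a)‖:
  f1: (p7, p1, p6) → 42.1240
  f2: (p2, p1, p6) → 63.0864
  f3: (p2, p5, p6) → 17.4832
  f4: (p2, p5, p1) → 32.9572
  f5: (p0, p5, p6) → 30.1980
  f6: (p0, p4, p6) → 38.3505
  f7: (p0, p5, p1) → 44.7087
  f8: (p0, p7, p1) → 49.5170
  f9: (p0, p4, p7) → 31.1221
  f10: (p3, p7, p6) → 40.4517
  f11: (p3, p4, p6) → 22.5227
  f12: (p3, p4, p7) → 7.5405
Σ area = 420.062

Euler: V−E+F = 8−18+12 = 2.


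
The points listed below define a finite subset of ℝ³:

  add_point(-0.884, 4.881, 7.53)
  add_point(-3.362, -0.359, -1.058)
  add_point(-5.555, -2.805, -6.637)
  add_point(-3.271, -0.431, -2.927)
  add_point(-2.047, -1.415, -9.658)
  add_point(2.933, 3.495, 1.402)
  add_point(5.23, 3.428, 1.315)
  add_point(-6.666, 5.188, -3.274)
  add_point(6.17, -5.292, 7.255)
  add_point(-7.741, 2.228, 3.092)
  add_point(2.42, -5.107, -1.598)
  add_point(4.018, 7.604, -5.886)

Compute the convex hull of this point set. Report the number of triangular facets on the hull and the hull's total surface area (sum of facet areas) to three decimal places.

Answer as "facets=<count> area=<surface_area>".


facets=14 area=611.794

Extreme-point indices: [0, 2, 4, 6, 7, 8, 9, 10, 11] — 9 of 12 on the boundary.

Per-facet area ½‖(b−a)×(c−a)‖:
  f1: (p0, p8, p9) → 52.2055
  f2: (p2, p8, p9) → 90.2647
  f3: (p7, p4, p11) → 52.1899
  f4: (p7, p0, p9) → 29.7934
  f5: (p7, p0, p11) → 67.0380
  f6: (p7, p2, p9) → 31.0418
  f7: (p7, p2, p4) → 21.0780
  f8: (p6, p11, p8) → 19.2831
  f9: (p6, p0, p8) → 45.8887
  f10: (p6, p0, p11) → 33.7255
  f11: (p10, p2, p8) → 27.8522
  f12: (p10, p2, p4) → 22.9772
  f13: (p10, p11, p8) → 62.6483
  f14: (p10, p4, p11) → 55.8074
Σ area = 611.794

Euler: V−E+F = 9−21+14 = 2.


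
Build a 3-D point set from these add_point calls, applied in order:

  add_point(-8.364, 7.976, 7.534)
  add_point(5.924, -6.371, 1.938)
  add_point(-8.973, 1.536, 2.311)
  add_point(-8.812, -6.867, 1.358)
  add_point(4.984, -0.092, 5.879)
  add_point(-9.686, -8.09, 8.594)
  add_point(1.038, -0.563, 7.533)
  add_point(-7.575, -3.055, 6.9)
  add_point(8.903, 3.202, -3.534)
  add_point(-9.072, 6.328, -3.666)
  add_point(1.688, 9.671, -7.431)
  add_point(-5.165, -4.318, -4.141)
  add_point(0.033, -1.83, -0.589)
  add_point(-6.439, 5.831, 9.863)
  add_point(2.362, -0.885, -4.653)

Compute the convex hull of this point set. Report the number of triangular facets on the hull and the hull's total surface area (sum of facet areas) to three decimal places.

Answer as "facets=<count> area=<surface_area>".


Points on the hull: [0, 1, 3, 4, 5, 6, 8, 9, 10, 11, 13, 14] (12 of 15).

Per-facet area ½‖(b−a)×(c−a)‖:
  f1: (p10, p13, p8) → 100.3893
  f2: (p4, p13, p8) → 64.9868
  f3: (p14, p10, p8) → 38.7151
  f4: (p14, p11, p10) → 42.2936
  f5: (p9, p11, p10) → 67.2930
  f6: (p6, p13, p5) → 64.1669
  f7: (p6, p4, p5) → 15.2813
  f8: (p6, p4, p13) → 15.5967
  f9: (p1, p4, p8) → 38.7537
  f10: (p1, p14, p8) → 35.9487
  f11: (p1, p4, p5) → 61.9255
  f12: (p1, p14, p11) → 38.4148
  f13: (p0, p10, p13) → 32.1543
  f14: (p0, p9, p10) → 65.7910
  f15: (p0, p13, p5) → 24.5012
  f16: (p0, p9, p5) → 91.2913
  f17: (p3, p1, p5) → 54.3279
  f18: (p3, p1, p11) → 45.3036
  f19: (p3, p9, p5) → 45.1676
  f20: (p3, p9, p11) → 39.8138
Σ area = 982.116

Check V−E+F: 12 − 30 + 20 = 2.

facets=20 area=982.116


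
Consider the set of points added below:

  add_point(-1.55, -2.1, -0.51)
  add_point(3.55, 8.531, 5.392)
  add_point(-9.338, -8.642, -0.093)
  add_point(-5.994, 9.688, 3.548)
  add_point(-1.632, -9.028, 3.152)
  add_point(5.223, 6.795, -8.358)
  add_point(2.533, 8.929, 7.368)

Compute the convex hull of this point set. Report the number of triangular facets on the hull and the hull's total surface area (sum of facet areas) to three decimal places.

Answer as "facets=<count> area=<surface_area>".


facets=8 area=631.517

Extreme-point indices: [1, 2, 3, 4, 5, 6] — 6 of 7 on the boundary.

Area of each hull facet:
  f1: (p3, p5, p2) → 154.9131
  f2: (p6, p3, p2) → 87.8364
  f3: (p6, p3, p5) → 73.3274
  f4: (p4, p5, p2) → 86.6420
  f5: (p4, p6, p2) → 76.7192
  f6: (p1, p6, p5) → 5.4635
  f7: (p1, p4, p5) → 126.0221
  f8: (p1, p4, p6) → 20.5930
Σ area = 631.517

Euler characteristic 6−12+8 = 2 ✓


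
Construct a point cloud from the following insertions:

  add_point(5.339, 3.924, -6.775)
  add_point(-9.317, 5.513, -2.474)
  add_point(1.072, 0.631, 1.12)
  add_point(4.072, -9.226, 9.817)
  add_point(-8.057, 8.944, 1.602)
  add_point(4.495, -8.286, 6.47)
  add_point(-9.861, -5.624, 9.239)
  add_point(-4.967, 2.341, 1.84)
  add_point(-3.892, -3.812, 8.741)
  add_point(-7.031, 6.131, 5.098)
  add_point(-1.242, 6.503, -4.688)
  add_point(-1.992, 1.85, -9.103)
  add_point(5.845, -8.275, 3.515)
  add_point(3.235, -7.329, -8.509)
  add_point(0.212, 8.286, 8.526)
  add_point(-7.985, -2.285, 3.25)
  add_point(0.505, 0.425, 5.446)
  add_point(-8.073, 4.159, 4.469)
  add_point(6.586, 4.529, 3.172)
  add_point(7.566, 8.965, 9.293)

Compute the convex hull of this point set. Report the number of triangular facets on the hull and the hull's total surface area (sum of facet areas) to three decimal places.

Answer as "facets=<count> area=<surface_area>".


facets=22 area=1189.531

Extreme-point indices: [0, 1, 3, 4, 6, 9, 10, 11, 12, 13, 14, 18, 19] — 13 of 20 on the boundary.

Triangle areas on the boundary:
  f1: (p3, p19, p6) → 133.1718
  f2: (p13, p3, p6) → 132.0150
  f3: (p14, p19, p6) → 48.4876
  f4: (p14, p4, p19) → 23.0406
  f5: (p1, p4, p6) → 44.0466
  f6: (p1, p13, p6) → 149.6390
  f7: (p1, p13, p11) → 44.1747
  f8: (p10, p4, p19) → 78.2913
  f9: (p10, p1, p11) → 27.2210
  f10: (p10, p1, p4) → 22.9676
  f11: (p12, p3, p19) → 59.8122
  f12: (p12, p13, p3) → 19.1936
  f13: (p0, p13, p11) → 40.8548
  f14: (p0, p10, p19) → 60.5327
  f15: (p0, p10, p11) → 22.3623
  f16: (p0, p12, p13) → 71.0094
  f17: (p9, p4, p6) → 19.1571
  f18: (p9, p14, p6) → 50.6113
  f19: (p9, p14, p4) → 17.8926
  f20: (p18, p12, p19) → 40.2886
  f21: (p18, p0, p19) → 20.3886
  f22: (p18, p0, p12) → 64.3729
Σ area = 1189.531

Euler characteristic 13−33+22 = 2 ✓


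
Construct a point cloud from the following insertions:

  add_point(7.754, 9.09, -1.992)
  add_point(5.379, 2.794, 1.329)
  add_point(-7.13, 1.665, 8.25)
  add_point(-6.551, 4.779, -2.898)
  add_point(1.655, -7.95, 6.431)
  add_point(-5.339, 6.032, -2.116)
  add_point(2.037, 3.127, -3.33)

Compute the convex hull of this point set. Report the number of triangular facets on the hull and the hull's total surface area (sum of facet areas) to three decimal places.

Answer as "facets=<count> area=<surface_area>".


facets=10 area=443.364

Points on the hull: [0, 1, 2, 3, 4, 5, 6] (7 of 7).

Facet areas (half cross-product norm):
  f1: (p6, p4, p0) → 55.2973
  f2: (p3, p6, p0) → 31.1208
  f3: (p3, p4, p2) → 76.1672
  f4: (p3, p6, p4) → 64.4335
  f5: (p1, p0, p2) → 44.7319
  f6: (p1, p4, p2) → 75.9991
  f7: (p1, p4, p0) → 2.0624
  f8: (p5, p0, p2) → 74.4869
  f9: (p5, p3, p2) → 10.8785
  f10: (p5, p3, p0) → 8.1861
Σ area = 443.364

Euler: V−E+F = 7−15+10 = 2.


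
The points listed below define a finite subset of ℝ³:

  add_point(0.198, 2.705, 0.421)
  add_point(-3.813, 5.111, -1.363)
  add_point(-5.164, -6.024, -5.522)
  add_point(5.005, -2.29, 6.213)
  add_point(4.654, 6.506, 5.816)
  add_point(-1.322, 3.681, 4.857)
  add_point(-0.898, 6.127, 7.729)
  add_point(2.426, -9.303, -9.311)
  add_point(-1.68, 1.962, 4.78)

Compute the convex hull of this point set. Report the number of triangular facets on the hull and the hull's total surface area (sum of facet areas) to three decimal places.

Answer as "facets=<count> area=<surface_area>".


facets=10 area=480.942

Points on the hull: [1, 2, 3, 4, 6, 7, 8] (7 of 9).

Per-facet area ½‖(b−a)×(c−a)‖:
  f1: (p7, p3, p2) → 71.9002
  f2: (p1, p6, p2) → 50.9364
  f3: (p1, p7, p2) → 50.1803
  f4: (p8, p3, p2) → 54.2767
  f5: (p8, p6, p2) → 10.5823
  f6: (p8, p6, p3) → 20.3697
  f7: (p4, p6, p3) → 25.9050
  f8: (p4, p1, p6) → 28.2480
  f9: (p4, p7, p3) → 70.8267
  f10: (p4, p1, p7) → 97.7163
Σ area = 480.942

Check V−E+F: 7 − 15 + 10 = 2.


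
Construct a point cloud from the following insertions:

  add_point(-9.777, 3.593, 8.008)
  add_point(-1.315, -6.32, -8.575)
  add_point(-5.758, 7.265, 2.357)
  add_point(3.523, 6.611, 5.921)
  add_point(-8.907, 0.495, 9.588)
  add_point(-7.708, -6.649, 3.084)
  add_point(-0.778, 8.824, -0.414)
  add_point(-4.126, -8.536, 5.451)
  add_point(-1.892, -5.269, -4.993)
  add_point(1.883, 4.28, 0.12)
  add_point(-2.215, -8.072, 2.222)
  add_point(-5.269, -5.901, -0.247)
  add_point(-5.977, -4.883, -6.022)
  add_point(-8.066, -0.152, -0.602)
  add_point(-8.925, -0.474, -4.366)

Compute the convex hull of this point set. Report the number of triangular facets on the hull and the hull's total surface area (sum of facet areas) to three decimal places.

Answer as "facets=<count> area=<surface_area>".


Points on the hull: [0, 1, 2, 3, 4, 5, 6, 7, 9, 10, 12, 14] (12 of 15).

Per-facet area ½‖(b−a)×(c−a)‖:
  f1: (p4, p3, p0) → 24.7238
  f2: (p4, p7, p3) → 78.3939
  f3: (p5, p1, p7) → 31.0754
  f4: (p5, p4, p0) → 16.2140
  f5: (p5, p4, p7) → 22.7973
  f6: (p10, p7, p3) → 30.4702
  f7: (p10, p1, p3) → 88.7427
  f8: (p10, p1, p7) → 8.9896
  f9: (p2, p3, p0) → 38.3862
  f10: (p2, p6, p3) → 23.5455
  f11: (p9, p1, p3) → 21.3091
  f12: (p9, p6, p3) → 17.0329
  f13: (p9, p6, p1) → 32.8868
  f14: (p14, p6, p1) → 67.8509
  f15: (p14, p2, p6) → 31.3609
  f16: (p14, p2, p0) → 42.0654
  f17: (p14, p5, p0) → 54.4175
  f18: (p12, p5, p1) → 21.6274
  f19: (p12, p14, p1) → 9.2887
  f20: (p12, p14, p5) → 25.4707
Σ area = 686.649

Check V−E+F: 12 − 30 + 20 = 2.

facets=20 area=686.649


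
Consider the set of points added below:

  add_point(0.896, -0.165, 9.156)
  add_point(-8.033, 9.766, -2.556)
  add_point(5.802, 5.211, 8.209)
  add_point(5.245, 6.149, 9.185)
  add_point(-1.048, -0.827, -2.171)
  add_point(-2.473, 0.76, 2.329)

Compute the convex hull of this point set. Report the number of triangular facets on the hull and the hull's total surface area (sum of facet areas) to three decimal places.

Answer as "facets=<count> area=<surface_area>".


Points on the hull: [0, 1, 2, 3, 4, 5] (6 of 6).

Per-facet area ½‖(b−a)×(c−a)‖:
  f1: (p4, p2, p1) → 87.5398
  f2: (p3, p2, p1) → 13.2355
  f3: (p0, p3, p1) → 67.0691
  f4: (p0, p4, p2) → 42.2278
  f5: (p0, p3, p2) → 5.3268
  f6: (p5, p4, p1) → 29.0249
  f7: (p5, p0, p1) → 32.9480
  f8: (p5, p0, p4) → 14.6680
Σ area = 292.040

Euler: V−E+F = 6−12+8 = 2.

facets=8 area=292.040


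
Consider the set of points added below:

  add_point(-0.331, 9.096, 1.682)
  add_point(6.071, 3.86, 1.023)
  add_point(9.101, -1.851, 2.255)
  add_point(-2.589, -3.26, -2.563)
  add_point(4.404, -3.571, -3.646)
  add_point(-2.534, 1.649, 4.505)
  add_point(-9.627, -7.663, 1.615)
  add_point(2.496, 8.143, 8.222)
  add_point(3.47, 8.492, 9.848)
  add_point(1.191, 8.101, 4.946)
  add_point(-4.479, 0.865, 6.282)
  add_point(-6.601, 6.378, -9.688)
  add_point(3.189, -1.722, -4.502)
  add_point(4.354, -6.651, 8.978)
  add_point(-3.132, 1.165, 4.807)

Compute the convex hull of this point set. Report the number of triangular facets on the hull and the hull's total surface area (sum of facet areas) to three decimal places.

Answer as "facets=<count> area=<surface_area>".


facets=16 area=867.996

10 of the 15 inputs are extreme points: [0, 1, 2, 4, 6, 8, 10, 11, 12, 13].

Facet areas (half cross-product norm):
  f1: (p4, p11, p6) → 117.4790
  f2: (p1, p11, p0) → 54.2548
  f3: (p1, p8, p2) → 31.8011
  f4: (p1, p8, p0) → 35.7797
  f5: (p13, p8, p2) → 65.2512
  f6: (p13, p4, p6) → 92.7198
  f7: (p13, p4, p2) → 36.5679
  f8: (p12, p4, p11) → 4.4611
  f9: (p12, p1, p11) → 57.1112
  f10: (p12, p4, p2) → 8.3569
  f11: (p12, p1, p2) → 26.2897
  f12: (p10, p13, p6) → 65.4223
  f13: (p10, p13, p8) → 68.0123
  f14: (p10, p8, p0) → 44.5292
  f15: (p10, p11, p6) → 91.6616
  f16: (p10, p11, p0) → 68.2981
Σ area = 867.996

Euler: V−E+F = 10−24+16 = 2.


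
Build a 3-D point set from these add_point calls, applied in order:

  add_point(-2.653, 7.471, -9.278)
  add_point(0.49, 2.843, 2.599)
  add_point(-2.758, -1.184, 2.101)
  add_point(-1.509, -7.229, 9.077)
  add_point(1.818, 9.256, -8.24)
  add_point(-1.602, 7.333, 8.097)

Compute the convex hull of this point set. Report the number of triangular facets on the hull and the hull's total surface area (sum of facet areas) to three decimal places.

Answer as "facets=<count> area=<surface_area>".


Hull vertices (6/6): indices [0, 1, 2, 3, 4, 5].

Per-facet area ½‖(b−a)×(c−a)‖:
  f1: (p0, p3, p2) → 10.3082
  f2: (p0, p3, p4) → 57.9645
  f3: (p5, p3, p2) → 48.6362
  f4: (p5, p0, p2) → 74.8624
  f5: (p5, p0, p4) → 41.3626
  f6: (p1, p3, p4) → 34.4398
  f7: (p1, p5, p4) → 43.7476
  f8: (p1, p5, p3) → 44.8419
Σ area = 356.163

Euler characteristic 6−12+8 = 2 ✓

facets=8 area=356.163


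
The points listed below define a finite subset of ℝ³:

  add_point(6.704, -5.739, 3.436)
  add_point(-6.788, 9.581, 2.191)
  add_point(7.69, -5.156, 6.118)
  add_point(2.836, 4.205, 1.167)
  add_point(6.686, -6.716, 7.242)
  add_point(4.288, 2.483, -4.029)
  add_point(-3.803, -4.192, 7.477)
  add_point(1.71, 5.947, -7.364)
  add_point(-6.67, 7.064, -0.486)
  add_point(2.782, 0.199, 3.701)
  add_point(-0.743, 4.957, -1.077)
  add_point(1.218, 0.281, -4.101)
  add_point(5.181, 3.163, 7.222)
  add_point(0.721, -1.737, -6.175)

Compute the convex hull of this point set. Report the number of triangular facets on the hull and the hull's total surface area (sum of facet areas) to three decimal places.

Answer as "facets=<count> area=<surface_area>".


facets=16 area=619.911

Extreme-point indices: [0, 1, 2, 4, 5, 6, 7, 8, 12, 13] — 10 of 14 on the boundary.

Triangle areas on the boundary:
  f1: (p12, p6, p1) → 78.7478
  f2: (p12, p7, p1) → 88.2398
  f3: (p4, p12, p2) → 8.3066
  f4: (p4, p12, p6) → 49.9260
  f5: (p5, p12, p2) → 48.8809
  f6: (p5, p12, p7) → 24.5037
  f7: (p5, p13, p7) → 16.1473
  f8: (p8, p7, p1) → 16.6730
  f9: (p8, p13, p7) → 42.5298
  f10: (p8, p6, p1) → 25.6243
  f11: (p8, p13, p6) → 82.1535
  f12: (p0, p5, p2) → 14.0398
  f13: (p0, p5, p13) → 33.3065
  f14: (p0, p4, p2) → 3.1134
  f15: (p0, p13, p6) → 66.5281
  f16: (p0, p4, p6) → 21.1899
Σ area = 619.911

Euler characteristic 10−24+16 = 2 ✓


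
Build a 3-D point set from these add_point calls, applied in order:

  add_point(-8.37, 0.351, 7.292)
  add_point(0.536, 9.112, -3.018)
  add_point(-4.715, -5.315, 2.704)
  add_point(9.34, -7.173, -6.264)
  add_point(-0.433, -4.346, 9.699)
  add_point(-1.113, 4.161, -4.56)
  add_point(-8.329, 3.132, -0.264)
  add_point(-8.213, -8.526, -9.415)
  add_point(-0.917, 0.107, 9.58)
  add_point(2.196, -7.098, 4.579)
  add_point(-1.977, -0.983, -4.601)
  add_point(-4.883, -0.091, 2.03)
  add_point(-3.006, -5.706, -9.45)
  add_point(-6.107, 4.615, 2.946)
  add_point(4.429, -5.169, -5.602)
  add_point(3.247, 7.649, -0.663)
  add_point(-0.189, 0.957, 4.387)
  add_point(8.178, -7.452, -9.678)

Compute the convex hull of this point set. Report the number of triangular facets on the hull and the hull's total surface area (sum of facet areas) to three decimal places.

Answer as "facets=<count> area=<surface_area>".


facets=22 area=947.037

Points on the hull: [0, 1, 2, 3, 4, 6, 7, 8, 9, 12, 13, 15, 17] (13 of 18).

Per-facet area ½‖(b−a)×(c−a)‖:
  f1: (p6, p7, p0) → 56.7704
  f2: (p6, p7, p1) → 78.8881
  f3: (p15, p8, p3) → 112.6745
  f4: (p15, p17, p3) → 29.6176
  f5: (p15, p17, p1) → 34.6910
  f6: (p9, p17, p3) → 18.5755
  f7: (p9, p17, p7) → 116.4725
  f8: (p13, p6, p0) → 13.5007
  f9: (p13, p6, p1) → 20.8415
  f10: (p13, p8, p0) → 25.1612
  f11: (p13, p15, p1) → 19.3363
  f12: (p13, p15, p8) → 49.7373
  f13: (p12, p7, p1) → 38.6967
  f14: (p12, p17, p1) → 93.4155
  f15: (p12, p17, p7) → 20.3221
  f16: (p4, p8, p3) → 41.7028
  f17: (p4, p9, p3) → 18.1081
  f18: (p4, p8, p0) → 17.2981
  f19: (p4, p9, p7) → 50.3448
  f20: (p2, p7, p0) → 43.4340
  f21: (p2, p4, p0) → 31.8410
  f22: (p2, p4, p7) → 15.6071
Σ area = 947.037

Check V−E+F: 13 − 33 + 22 = 2.


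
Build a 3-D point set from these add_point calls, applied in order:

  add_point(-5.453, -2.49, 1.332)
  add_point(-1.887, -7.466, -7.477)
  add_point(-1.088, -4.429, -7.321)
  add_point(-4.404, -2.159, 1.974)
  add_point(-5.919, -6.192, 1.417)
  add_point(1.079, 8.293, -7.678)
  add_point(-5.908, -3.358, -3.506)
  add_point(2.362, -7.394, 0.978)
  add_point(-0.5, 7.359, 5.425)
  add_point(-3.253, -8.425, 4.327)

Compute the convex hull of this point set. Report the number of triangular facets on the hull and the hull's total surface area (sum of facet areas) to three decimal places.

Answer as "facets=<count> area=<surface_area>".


Extreme-point indices: [0, 1, 2, 4, 5, 6, 7, 8, 9] — 9 of 10 on the boundary.

Per-facet area ½‖(b−a)×(c−a)‖:
  f1: (p8, p5, p7) → 100.7405
  f2: (p9, p8, p4) → 34.2516
  f3: (p9, p8, p7) → 51.2631
  f4: (p9, p1, p4) → 21.4662
  f5: (p9, p1, p7) → 31.2391
  f6: (p0, p8, p4) → 10.6071
  f7: (p2, p5, p7) → 58.7913
  f8: (p2, p1, p7) → 14.6708
  f9: (p2, p1, p5) → 2.3796
  f10: (p6, p1, p5) → 49.6198
  f11: (p6, p8, p5) → 85.8648
  f12: (p6, p0, p8) → 24.6626
  f13: (p6, p1, p4) → 19.4413
  f14: (p6, p0, p4) → 9.0874
Σ area = 514.085

Euler characteristic 9−21+14 = 2 ✓

facets=14 area=514.085
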